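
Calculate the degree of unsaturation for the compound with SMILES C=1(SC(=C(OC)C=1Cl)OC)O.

3

Molecular formula from the SMILES: C6H7ClO3S.
DoU = (2C + 2 + N − H − X)/2 = (2·6 + 2 + 0 − 7 − 1)/2 = 6/2 = 3.
(Structurally: 1 ring(s) + 2 π bond(s) = 3.)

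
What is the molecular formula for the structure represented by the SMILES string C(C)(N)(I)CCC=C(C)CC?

C9H18IN

Heavy atoms from the SMILES: 9 C, 1 I, 1 N.
Implicit hydrogens by atom environment:
  3 × C: 3 H each → 9
  3 × C: 2 H each → 6
  2 × C: no H
  1 × C: 1 H
  1 × I: no H
  1 × N: 2 H
  Total hydrogens = 18.
Molecular formula: C9H18IN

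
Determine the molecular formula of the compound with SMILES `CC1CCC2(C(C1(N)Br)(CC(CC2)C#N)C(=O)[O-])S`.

C13H18BrN2O2S-

Heavy atoms from the SMILES: 1 Br, 13 C, 2 N, 2 O, 1 S.
Implicit hydrogens by atom environment:
  5 × C: 2 H each → 10
  5 × C: no H
  2 × C: 1 H each → 2
  1 × Br: no H
  1 × C: 3 H
  1 × N: 2 H
  1 × N: no H
  1 × O: no H
  1 × O (charge -1): no H
  1 × S: 1 H
  Total hydrogens = 18.
Net charge -1.
Molecular formula: C13H18BrN2O2S-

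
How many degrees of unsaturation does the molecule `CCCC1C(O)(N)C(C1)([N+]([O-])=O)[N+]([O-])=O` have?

3

Molecular formula from the SMILES: C7H13N3O5.
DoU = (2C + 2 + N − H − X)/2 = (2·7 + 2 + 3 − 13 − 0)/2 = 6/2 = 3.
(Structurally: 1 ring(s) + 2 π bond(s) = 3.)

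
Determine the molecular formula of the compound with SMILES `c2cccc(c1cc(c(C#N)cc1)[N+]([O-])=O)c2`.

Heavy atoms from the SMILES: 13 C, 2 N, 2 O.
Implicit hydrogens by atom environment:
  8 × C (aromatic): 1 H each → 8
  4 × C (aromatic): no H
  1 × C: no H
  1 × N: no H
  1 × N (charge +1): no H
  1 × O: no H
  1 × O (charge -1): no H
  Total hydrogens = 8.
Molecular formula: C13H8N2O2

C13H8N2O2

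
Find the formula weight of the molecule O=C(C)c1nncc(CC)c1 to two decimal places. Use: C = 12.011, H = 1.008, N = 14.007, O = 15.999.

150.18

Molecular formula: C8H10N2O.
M = 8×12.011 + 10×1.008 + 2×14.007 + 1×15.999 = 150.18 g/mol.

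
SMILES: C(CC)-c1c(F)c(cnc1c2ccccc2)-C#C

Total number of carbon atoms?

16

The symbol for carbon appears 16 times in the SMILES. Lowercase c denotes aromatic carbon and counts toward C.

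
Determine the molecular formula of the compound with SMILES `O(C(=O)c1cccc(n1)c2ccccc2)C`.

C13H11NO2

Heavy atoms from the SMILES: 13 C, 1 N, 2 O.
Implicit hydrogens by atom environment:
  8 × C (aromatic): 1 H each → 8
  3 × C (aromatic): no H
  2 × O: no H
  1 × C: 3 H
  1 × C: no H
  1 × N (aromatic): no H
  Total hydrogens = 11.
Molecular formula: C13H11NO2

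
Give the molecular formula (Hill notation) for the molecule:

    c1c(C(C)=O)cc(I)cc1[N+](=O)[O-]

Heavy atoms from the SMILES: 8 C, 1 I, 1 N, 3 O.
Implicit hydrogens by atom environment:
  3 × C (aromatic): 1 H each → 3
  3 × C (aromatic): no H
  2 × O: no H
  1 × C: 3 H
  1 × C: no H
  1 × I: no H
  1 × N (charge +1): no H
  1 × O (charge -1): no H
  Total hydrogens = 6.
Molecular formula: C8H6INO3

C8H6INO3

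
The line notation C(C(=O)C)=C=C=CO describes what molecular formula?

Heavy atoms from the SMILES: 6 C, 2 O.
Implicit hydrogens by atom environment:
  3 × C: no H
  2 × C: 1 H each → 2
  1 × C: 3 H
  1 × O: 1 H
  1 × O: no H
  Total hydrogens = 6.
Molecular formula: C6H6O2

C6H6O2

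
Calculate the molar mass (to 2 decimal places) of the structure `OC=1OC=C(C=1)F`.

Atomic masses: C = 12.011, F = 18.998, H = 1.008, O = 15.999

102.06

Molecular formula: C4H3FO2.
M = 4×12.011 + 1×18.998 + 3×1.008 + 2×15.999 = 102.06 g/mol.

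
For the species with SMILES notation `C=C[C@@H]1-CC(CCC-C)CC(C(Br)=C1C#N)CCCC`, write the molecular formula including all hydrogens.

Heavy atoms from the SMILES: 1 Br, 18 C, 1 N.
Implicit hydrogens by atom environment:
  9 × C: 2 H each → 18
  4 × C: 1 H each → 4
  3 × C: no H
  2 × C: 3 H each → 6
  1 × Br: no H
  1 × N: no H
  Total hydrogens = 28.
Molecular formula: C18H28BrN

C18H28BrN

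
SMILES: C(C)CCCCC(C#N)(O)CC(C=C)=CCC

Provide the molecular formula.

Heavy atoms from the SMILES: 15 C, 1 N, 1 O.
Implicit hydrogens by atom environment:
  8 × C: 2 H each → 16
  3 × C: no H
  2 × C: 3 H each → 6
  2 × C: 1 H each → 2
  1 × N: no H
  1 × O: 1 H
  Total hydrogens = 25.
Molecular formula: C15H25NO

C15H25NO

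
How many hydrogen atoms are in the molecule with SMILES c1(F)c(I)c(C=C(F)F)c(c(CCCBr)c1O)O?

Hydrogens are implicit in SMILES; fill each atom to its normal valence:
  6 × C (aromatic): no H
  3 × C: 2 H each → 6
  3 × F: no H
  2 × O: 1 H each → 2
  1 × Br: no H
  1 × C: 1 H
  1 × C: no H
  1 × I: no H
  Total hydrogens = 9.

9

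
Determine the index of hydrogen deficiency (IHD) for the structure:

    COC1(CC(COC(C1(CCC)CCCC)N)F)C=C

Molecular formula from the SMILES: C16H30FNO2.
DoU = (2C + 2 + N − H − X)/2 = (2·16 + 2 + 1 − 30 − 1)/2 = 4/2 = 2.
(Structurally: 1 ring(s) + 1 π bond(s) = 2.)

2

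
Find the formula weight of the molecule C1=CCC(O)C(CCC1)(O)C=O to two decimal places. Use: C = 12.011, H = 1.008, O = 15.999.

Molecular formula: C9H14O3.
M = 9×12.011 + 14×1.008 + 3×15.999 = 170.21 g/mol.

170.21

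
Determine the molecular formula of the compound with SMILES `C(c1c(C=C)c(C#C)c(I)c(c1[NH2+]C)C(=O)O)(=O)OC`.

Heavy atoms from the SMILES: 14 C, 1 I, 1 N, 4 O.
Implicit hydrogens by atom environment:
  6 × C (aromatic): no H
  3 × C: no H
  3 × O: no H
  2 × C: 3 H each → 6
  2 × C: 1 H each → 2
  1 × C: 2 H
  1 × I: no H
  1 × N (charge +1): 2 H
  1 × O: 1 H
  Total hydrogens = 13.
Net charge +1.
Molecular formula: C14H13INO4+

C14H13INO4+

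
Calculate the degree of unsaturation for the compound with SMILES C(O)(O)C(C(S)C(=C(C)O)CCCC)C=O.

Molecular formula from the SMILES: C11H20O4S.
DoU = (2C + 2 + N − H − X)/2 = (2·11 + 2 + 0 − 20 − 0)/2 = 4/2 = 2.
(Structurally: 0 ring(s) + 2 π bond(s) = 2.)

2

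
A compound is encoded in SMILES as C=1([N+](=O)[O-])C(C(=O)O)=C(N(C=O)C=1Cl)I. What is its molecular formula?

Heavy atoms from the SMILES: 6 C, 1 Cl, 1 I, 2 N, 5 O.
Implicit hydrogens by atom environment:
  4 × C (aromatic): no H
  3 × O: no H
  1 × C: 1 H
  1 × C: no H
  1 × Cl: no H
  1 × I: no H
  1 × N (aromatic): no H
  1 × N (charge +1): no H
  1 × O: 1 H
  1 × O (charge -1): no H
  Total hydrogens = 2.
Molecular formula: C6H2ClIN2O5

C6H2ClIN2O5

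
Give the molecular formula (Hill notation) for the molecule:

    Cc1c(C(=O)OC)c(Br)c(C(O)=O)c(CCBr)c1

Heavy atoms from the SMILES: 2 Br, 12 C, 4 O.
Implicit hydrogens by atom environment:
  5 × C (aromatic): no H
  3 × O: no H
  2 × Br: no H
  2 × C: 3 H each → 6
  2 × C: 2 H each → 4
  2 × C: no H
  1 × C (aromatic): 1 H
  1 × O: 1 H
  Total hydrogens = 12.
Molecular formula: C12H12Br2O4

C12H12Br2O4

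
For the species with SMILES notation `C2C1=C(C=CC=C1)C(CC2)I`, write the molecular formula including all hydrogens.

C10H11I

Heavy atoms from the SMILES: 10 C, 1 I.
Implicit hydrogens by atom environment:
  4 × C (aromatic): 1 H each → 4
  3 × C: 2 H each → 6
  2 × C (aromatic): no H
  1 × C: 1 H
  1 × I: no H
  Total hydrogens = 11.
Molecular formula: C10H11I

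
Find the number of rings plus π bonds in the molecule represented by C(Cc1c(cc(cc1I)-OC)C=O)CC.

5

Molecular formula from the SMILES: C12H15IO2.
DoU = (2C + 2 + N − H − X)/2 = (2·12 + 2 + 0 − 15 − 1)/2 = 10/2 = 5.
(Structurally: 1 ring(s) + 4 π bond(s) = 5.)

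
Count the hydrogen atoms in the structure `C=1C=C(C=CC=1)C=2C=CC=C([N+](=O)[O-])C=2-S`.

9

Hydrogens are implicit in SMILES; fill each atom to its normal valence:
  8 × C (aromatic): 1 H each → 8
  4 × C (aromatic): no H
  1 × N (charge +1): no H
  1 × O: no H
  1 × O (charge -1): no H
  1 × S: 1 H
  Total hydrogens = 9.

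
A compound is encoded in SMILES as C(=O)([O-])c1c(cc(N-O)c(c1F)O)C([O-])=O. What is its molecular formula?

Heavy atoms from the SMILES: 8 C, 1 F, 1 N, 6 O.
Implicit hydrogens by atom environment:
  5 × C (aromatic): no H
  2 × C: no H
  2 × O: 1 H each → 2
  2 × O: no H
  2 × O (charge -1): no H
  1 × C (aromatic): 1 H
  1 × F: no H
  1 × N: 1 H
  Total hydrogens = 4.
Net charge -2.
Molecular formula: [C8H4FNO6]2-

[C8H4FNO6]2-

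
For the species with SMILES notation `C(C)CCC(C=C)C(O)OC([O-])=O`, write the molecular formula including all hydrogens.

C9H15O4-

Heavy atoms from the SMILES: 9 C, 4 O.
Implicit hydrogens by atom environment:
  4 × C: 2 H each → 8
  3 × C: 1 H each → 3
  2 × O: no H
  1 × C: 3 H
  1 × C: no H
  1 × O: 1 H
  1 × O (charge -1): no H
  Total hydrogens = 15.
Net charge -1.
Molecular formula: C9H15O4-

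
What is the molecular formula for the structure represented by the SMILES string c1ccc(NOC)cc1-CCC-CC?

Heavy atoms from the SMILES: 12 C, 1 N, 1 O.
Implicit hydrogens by atom environment:
  4 × C: 2 H each → 8
  4 × C (aromatic): 1 H each → 4
  2 × C: 3 H each → 6
  2 × C (aromatic): no H
  1 × N: 1 H
  1 × O: no H
  Total hydrogens = 19.
Molecular formula: C12H19NO

C12H19NO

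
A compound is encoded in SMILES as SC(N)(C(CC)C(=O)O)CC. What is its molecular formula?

Heavy atoms from the SMILES: 7 C, 1 N, 2 O, 1 S.
Implicit hydrogens by atom environment:
  2 × C: 3 H each → 6
  2 × C: 2 H each → 4
  2 × C: no H
  1 × C: 1 H
  1 × N: 2 H
  1 × O: 1 H
  1 × O: no H
  1 × S: 1 H
  Total hydrogens = 15.
Molecular formula: C7H15NO2S

C7H15NO2S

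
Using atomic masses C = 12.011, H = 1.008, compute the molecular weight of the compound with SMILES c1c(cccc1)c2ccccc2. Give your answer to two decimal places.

Molecular formula: C12H10.
M = 12×12.011 + 10×1.008 = 154.21 g/mol.

154.21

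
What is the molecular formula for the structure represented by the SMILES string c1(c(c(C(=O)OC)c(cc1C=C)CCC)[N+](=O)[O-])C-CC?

C16H21NO4

Heavy atoms from the SMILES: 16 C, 1 N, 4 O.
Implicit hydrogens by atom environment:
  5 × C: 2 H each → 10
  5 × C (aromatic): no H
  3 × C: 3 H each → 9
  3 × O: no H
  1 × C (aromatic): 1 H
  1 × C: 1 H
  1 × C: no H
  1 × N (charge +1): no H
  1 × O (charge -1): no H
  Total hydrogens = 21.
Molecular formula: C16H21NO4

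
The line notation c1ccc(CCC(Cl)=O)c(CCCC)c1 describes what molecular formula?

Heavy atoms from the SMILES: 13 C, 1 Cl, 1 O.
Implicit hydrogens by atom environment:
  5 × C: 2 H each → 10
  4 × C (aromatic): 1 H each → 4
  2 × C (aromatic): no H
  1 × C: 3 H
  1 × C: no H
  1 × Cl: no H
  1 × O: no H
  Total hydrogens = 17.
Molecular formula: C13H17ClO

C13H17ClO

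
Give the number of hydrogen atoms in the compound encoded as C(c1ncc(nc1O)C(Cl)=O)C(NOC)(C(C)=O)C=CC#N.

13

Hydrogens are implicit in SMILES; fill each atom to its normal valence:
  4 × C: no H
  3 × C (aromatic): no H
  3 × O: no H
  2 × C: 3 H each → 6
  2 × C: 1 H each → 2
  2 × N (aromatic): no H
  1 × C: 2 H
  1 × C (aromatic): 1 H
  1 × Cl: no H
  1 × N: 1 H
  1 × N: no H
  1 × O: 1 H
  Total hydrogens = 13.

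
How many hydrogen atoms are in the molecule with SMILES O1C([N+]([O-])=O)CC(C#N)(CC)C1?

Hydrogens are implicit in SMILES; fill each atom to its normal valence:
  3 × C: 2 H each → 6
  2 × C: no H
  2 × O: no H
  1 × C: 3 H
  1 × C: 1 H
  1 × N: no H
  1 × N (charge +1): no H
  1 × O (charge -1): no H
  Total hydrogens = 10.

10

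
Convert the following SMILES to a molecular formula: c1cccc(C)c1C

Heavy atoms from the SMILES: 8 C.
Implicit hydrogens by atom environment:
  4 × C (aromatic): 1 H each → 4
  2 × C: 3 H each → 6
  2 × C (aromatic): no H
  Total hydrogens = 10.
Molecular formula: C8H10

C8H10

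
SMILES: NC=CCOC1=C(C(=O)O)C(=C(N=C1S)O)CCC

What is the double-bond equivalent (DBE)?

Molecular formula from the SMILES: C12H16N2O4S.
DoU = (2C + 2 + N − H − X)/2 = (2·12 + 2 + 2 − 16 − 0)/2 = 12/2 = 6.
(Structurally: 1 ring(s) + 5 π bond(s) = 6.)

6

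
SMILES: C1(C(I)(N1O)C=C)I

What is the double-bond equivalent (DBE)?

2

Molecular formula from the SMILES: C4H5I2NO.
DoU = (2C + 2 + N − H − X)/2 = (2·4 + 2 + 1 − 5 − 2)/2 = 4/2 = 2.
(Structurally: 1 ring(s) + 1 π bond(s) = 2.)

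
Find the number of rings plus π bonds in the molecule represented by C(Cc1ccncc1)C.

4

Molecular formula from the SMILES: C8H11N.
DoU = (2C + 2 + N − H − X)/2 = (2·8 + 2 + 1 − 11 − 0)/2 = 8/2 = 4.
(Structurally: 1 ring(s) + 3 π bond(s) = 4.)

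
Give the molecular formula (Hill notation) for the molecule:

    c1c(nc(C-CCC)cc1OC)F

C10H14FNO

Heavy atoms from the SMILES: 10 C, 1 F, 1 N, 1 O.
Implicit hydrogens by atom environment:
  3 × C: 2 H each → 6
  3 × C (aromatic): no H
  2 × C: 3 H each → 6
  2 × C (aromatic): 1 H each → 2
  1 × F: no H
  1 × N (aromatic): no H
  1 × O: no H
  Total hydrogens = 14.
Molecular formula: C10H14FNO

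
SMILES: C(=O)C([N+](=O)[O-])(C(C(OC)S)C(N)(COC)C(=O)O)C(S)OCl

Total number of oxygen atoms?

8

The symbol for oxygen appears 8 times in the SMILES.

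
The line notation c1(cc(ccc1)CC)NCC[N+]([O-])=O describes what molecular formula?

C10H14N2O2

Heavy atoms from the SMILES: 10 C, 2 N, 2 O.
Implicit hydrogens by atom environment:
  4 × C (aromatic): 1 H each → 4
  3 × C: 2 H each → 6
  2 × C (aromatic): no H
  1 × C: 3 H
  1 × N: 1 H
  1 × N (charge +1): no H
  1 × O: no H
  1 × O (charge -1): no H
  Total hydrogens = 14.
Molecular formula: C10H14N2O2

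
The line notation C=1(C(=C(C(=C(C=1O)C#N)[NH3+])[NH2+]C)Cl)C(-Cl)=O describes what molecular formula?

Heavy atoms from the SMILES: 9 C, 2 Cl, 3 N, 2 O.
Implicit hydrogens by atom environment:
  6 × C (aromatic): no H
  2 × C: no H
  2 × Cl: no H
  1 × C: 3 H
  1 × N (charge +1): 3 H
  1 × N (charge +1): 2 H
  1 × N: no H
  1 × O: 1 H
  1 × O: no H
  Total hydrogens = 9.
Net charge +2.
Molecular formula: [C9H9Cl2N3O2]2+

[C9H9Cl2N3O2]2+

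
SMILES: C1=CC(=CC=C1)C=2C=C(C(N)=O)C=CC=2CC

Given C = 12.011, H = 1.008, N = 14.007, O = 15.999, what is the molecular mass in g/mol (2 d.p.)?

225.29

Molecular formula: C15H15NO.
M = 15×12.011 + 15×1.008 + 1×14.007 + 1×15.999 = 225.29 g/mol.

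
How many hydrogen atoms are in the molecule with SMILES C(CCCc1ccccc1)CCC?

Hydrogens are implicit in SMILES; fill each atom to its normal valence:
  6 × C: 2 H each → 12
  5 × C (aromatic): 1 H each → 5
  1 × C: 3 H
  1 × C (aromatic): no H
  Total hydrogens = 20.

20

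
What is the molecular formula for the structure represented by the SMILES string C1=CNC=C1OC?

C5H7NO

Heavy atoms from the SMILES: 5 C, 1 N, 1 O.
Implicit hydrogens by atom environment:
  3 × C (aromatic): 1 H each → 3
  1 × C: 3 H
  1 × C (aromatic): no H
  1 × N (aromatic): 1 H
  1 × O: no H
  Total hydrogens = 7.
Molecular formula: C5H7NO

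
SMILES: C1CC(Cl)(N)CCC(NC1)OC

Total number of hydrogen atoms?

17

Hydrogens are implicit in SMILES; fill each atom to its normal valence:
  5 × C: 2 H each → 10
  1 × C: 3 H
  1 × C: 1 H
  1 × C: no H
  1 × Cl: no H
  1 × N: 2 H
  1 × N: 1 H
  1 × O: no H
  Total hydrogens = 17.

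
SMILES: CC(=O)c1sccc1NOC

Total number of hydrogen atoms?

9

Hydrogens are implicit in SMILES; fill each atom to its normal valence:
  2 × C: 3 H each → 6
  2 × C (aromatic): 1 H each → 2
  2 × C (aromatic): no H
  2 × O: no H
  1 × C: no H
  1 × N: 1 H
  1 × S (aromatic): no H
  Total hydrogens = 9.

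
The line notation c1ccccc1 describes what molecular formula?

Heavy atoms from the SMILES: 6 C.
Implicit hydrogens by atom environment:
  6 × C (aromatic): 1 H each → 6
  Total hydrogens = 6.
Molecular formula: C6H6

C6H6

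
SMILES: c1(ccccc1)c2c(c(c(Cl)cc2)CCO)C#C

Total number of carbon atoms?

The symbol for carbon appears 16 times in the SMILES. Lowercase c denotes aromatic carbon and counts toward C.

16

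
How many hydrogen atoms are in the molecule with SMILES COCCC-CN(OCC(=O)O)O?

15

Hydrogens are implicit in SMILES; fill each atom to its normal valence:
  5 × C: 2 H each → 10
  3 × O: no H
  2 × O: 1 H each → 2
  1 × C: 3 H
  1 × C: no H
  1 × N: no H
  Total hydrogens = 15.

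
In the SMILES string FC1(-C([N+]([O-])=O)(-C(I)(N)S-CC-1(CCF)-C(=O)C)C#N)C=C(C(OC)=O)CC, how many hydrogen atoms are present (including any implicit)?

20

Hydrogens are implicit in SMILES; fill each atom to its normal valence:
  8 × C: no H
  4 × C: 2 H each → 8
  4 × O: no H
  3 × C: 3 H each → 9
  2 × F: no H
  1 × C: 1 H
  1 × I: no H
  1 × N: 2 H
  1 × N (charge +1): no H
  1 × N: no H
  1 × O (charge -1): no H
  1 × S: no H
  Total hydrogens = 20.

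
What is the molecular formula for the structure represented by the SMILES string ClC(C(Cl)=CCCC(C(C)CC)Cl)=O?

C10H15Cl3O

Heavy atoms from the SMILES: 10 C, 3 Cl, 1 O.
Implicit hydrogens by atom environment:
  3 × C: 2 H each → 6
  3 × C: 1 H each → 3
  3 × Cl: no H
  2 × C: 3 H each → 6
  2 × C: no H
  1 × O: no H
  Total hydrogens = 15.
Molecular formula: C10H15Cl3O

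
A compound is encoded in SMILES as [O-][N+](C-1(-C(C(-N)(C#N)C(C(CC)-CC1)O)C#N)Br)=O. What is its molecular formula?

C11H15BrN4O3

Heavy atoms from the SMILES: 1 Br, 11 C, 4 N, 3 O.
Implicit hydrogens by atom environment:
  4 × C: no H
  3 × C: 2 H each → 6
  3 × C: 1 H each → 3
  2 × N: no H
  1 × Br: no H
  1 × C: 3 H
  1 × N: 2 H
  1 × N (charge +1): no H
  1 × O: 1 H
  1 × O: no H
  1 × O (charge -1): no H
  Total hydrogens = 15.
Molecular formula: C11H15BrN4O3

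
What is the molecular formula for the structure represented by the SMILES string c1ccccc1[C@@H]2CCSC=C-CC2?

Heavy atoms from the SMILES: 13 C, 1 S.
Implicit hydrogens by atom environment:
  5 × C (aromatic): 1 H each → 5
  4 × C: 2 H each → 8
  3 × C: 1 H each → 3
  1 × C (aromatic): no H
  1 × S: no H
  Total hydrogens = 16.
Molecular formula: C13H16S

C13H16S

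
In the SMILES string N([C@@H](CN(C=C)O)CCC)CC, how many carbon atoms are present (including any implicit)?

9

The symbol for carbon appears 9 times in the SMILES.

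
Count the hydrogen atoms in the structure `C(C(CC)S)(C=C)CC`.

16

Hydrogens are implicit in SMILES; fill each atom to its normal valence:
  3 × C: 2 H each → 6
  3 × C: 1 H each → 3
  2 × C: 3 H each → 6
  1 × S: 1 H
  Total hydrogens = 16.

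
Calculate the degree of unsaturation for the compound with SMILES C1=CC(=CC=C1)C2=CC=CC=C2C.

Molecular formula from the SMILES: C13H12.
DoU = (2C + 2 + N − H − X)/2 = (2·13 + 2 + 0 − 12 − 0)/2 = 16/2 = 8.
(Structurally: 2 ring(s) + 6 π bond(s) = 8.)

8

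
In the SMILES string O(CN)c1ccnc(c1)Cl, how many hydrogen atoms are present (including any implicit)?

Hydrogens are implicit in SMILES; fill each atom to its normal valence:
  3 × C (aromatic): 1 H each → 3
  2 × C (aromatic): no H
  1 × C: 2 H
  1 × Cl: no H
  1 × N: 2 H
  1 × N (aromatic): no H
  1 × O: no H
  Total hydrogens = 7.

7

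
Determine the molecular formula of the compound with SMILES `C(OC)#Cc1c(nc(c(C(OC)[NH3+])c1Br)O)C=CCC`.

C14H18BrN2O3+

Heavy atoms from the SMILES: 1 Br, 14 C, 2 N, 3 O.
Implicit hydrogens by atom environment:
  5 × C (aromatic): no H
  3 × C: 3 H each → 9
  3 × C: 1 H each → 3
  2 × C: no H
  2 × O: no H
  1 × Br: no H
  1 × C: 2 H
  1 × N (charge +1): 3 H
  1 × N (aromatic): no H
  1 × O: 1 H
  Total hydrogens = 18.
Net charge +1.
Molecular formula: C14H18BrN2O3+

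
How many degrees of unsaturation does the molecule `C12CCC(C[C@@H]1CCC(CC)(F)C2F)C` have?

Molecular formula from the SMILES: C13H22F2.
DoU = (2C + 2 + N − H − X)/2 = (2·13 + 2 + 0 − 22 − 2)/2 = 4/2 = 2.
(Structurally: 2 ring(s) + 0 π bond(s) = 2.)

2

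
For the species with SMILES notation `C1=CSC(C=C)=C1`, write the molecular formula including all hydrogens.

C6H6S

Heavy atoms from the SMILES: 6 C, 1 S.
Implicit hydrogens by atom environment:
  3 × C (aromatic): 1 H each → 3
  1 × C: 2 H
  1 × C: 1 H
  1 × C (aromatic): no H
  1 × S (aromatic): no H
  Total hydrogens = 6.
Molecular formula: C6H6S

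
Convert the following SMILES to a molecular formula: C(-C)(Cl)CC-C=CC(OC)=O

Heavy atoms from the SMILES: 8 C, 1 Cl, 2 O.
Implicit hydrogens by atom environment:
  3 × C: 1 H each → 3
  2 × C: 3 H each → 6
  2 × C: 2 H each → 4
  2 × O: no H
  1 × C: no H
  1 × Cl: no H
  Total hydrogens = 13.
Molecular formula: C8H13ClO2

C8H13ClO2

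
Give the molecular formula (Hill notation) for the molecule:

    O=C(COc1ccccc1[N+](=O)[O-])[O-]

C8H6NO5-

Heavy atoms from the SMILES: 8 C, 1 N, 5 O.
Implicit hydrogens by atom environment:
  4 × C (aromatic): 1 H each → 4
  3 × O: no H
  2 × C (aromatic): no H
  2 × O (charge -1): no H
  1 × C: 2 H
  1 × C: no H
  1 × N (charge +1): no H
  Total hydrogens = 6.
Net charge -1.
Molecular formula: C8H6NO5-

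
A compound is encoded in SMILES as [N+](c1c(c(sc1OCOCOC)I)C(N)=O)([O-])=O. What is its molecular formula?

Heavy atoms from the SMILES: 8 C, 1 I, 2 N, 6 O, 1 S.
Implicit hydrogens by atom environment:
  5 × O: no H
  4 × C (aromatic): no H
  2 × C: 2 H each → 4
  1 × C: 3 H
  1 × C: no H
  1 × I: no H
  1 × N: 2 H
  1 × N (charge +1): no H
  1 × O (charge -1): no H
  1 × S (aromatic): no H
  Total hydrogens = 9.
Molecular formula: C8H9IN2O6S

C8H9IN2O6S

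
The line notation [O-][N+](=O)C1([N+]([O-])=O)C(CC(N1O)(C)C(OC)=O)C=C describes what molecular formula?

C9H13N3O7

Heavy atoms from the SMILES: 9 C, 3 N, 7 O.
Implicit hydrogens by atom environment:
  4 × O: no H
  3 × C: no H
  2 × C: 3 H each → 6
  2 × C: 2 H each → 4
  2 × C: 1 H each → 2
  2 × N (charge +1): no H
  2 × O (charge -1): no H
  1 × N: no H
  1 × O: 1 H
  Total hydrogens = 13.
Molecular formula: C9H13N3O7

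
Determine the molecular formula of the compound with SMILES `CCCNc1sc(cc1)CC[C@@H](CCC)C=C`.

Heavy atoms from the SMILES: 15 C, 1 N, 1 S.
Implicit hydrogens by atom environment:
  7 × C: 2 H each → 14
  2 × C: 3 H each → 6
  2 × C (aromatic): 1 H each → 2
  2 × C: 1 H each → 2
  2 × C (aromatic): no H
  1 × N: 1 H
  1 × S (aromatic): no H
  Total hydrogens = 25.
Molecular formula: C15H25NS

C15H25NS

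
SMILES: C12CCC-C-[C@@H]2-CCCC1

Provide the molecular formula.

C10H18

Heavy atoms from the SMILES: 10 C.
Implicit hydrogens by atom environment:
  8 × C: 2 H each → 16
  2 × C: 1 H each → 2
  Total hydrogens = 18.
Molecular formula: C10H18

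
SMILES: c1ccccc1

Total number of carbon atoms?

The symbol for carbon appears 6 times in the SMILES. Lowercase c denotes aromatic carbon and counts toward C.

6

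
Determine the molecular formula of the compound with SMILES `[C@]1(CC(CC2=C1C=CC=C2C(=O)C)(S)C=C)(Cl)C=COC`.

C17H19ClO2S

Heavy atoms from the SMILES: 17 C, 1 Cl, 2 O, 1 S.
Implicit hydrogens by atom environment:
  3 × C: 2 H each → 6
  3 × C (aromatic): 1 H each → 3
  3 × C: 1 H each → 3
  3 × C (aromatic): no H
  3 × C: no H
  2 × C: 3 H each → 6
  2 × O: no H
  1 × Cl: no H
  1 × S: 1 H
  Total hydrogens = 19.
Molecular formula: C17H19ClO2S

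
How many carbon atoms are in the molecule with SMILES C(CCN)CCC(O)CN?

The symbol for carbon appears 7 times in the SMILES.

7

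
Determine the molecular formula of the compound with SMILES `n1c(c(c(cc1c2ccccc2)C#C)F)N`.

C13H9FN2

Heavy atoms from the SMILES: 13 C, 1 F, 2 N.
Implicit hydrogens by atom environment:
  6 × C (aromatic): 1 H each → 6
  5 × C (aromatic): no H
  1 × C: 1 H
  1 × C: no H
  1 × F: no H
  1 × N: 2 H
  1 × N (aromatic): no H
  Total hydrogens = 9.
Molecular formula: C13H9FN2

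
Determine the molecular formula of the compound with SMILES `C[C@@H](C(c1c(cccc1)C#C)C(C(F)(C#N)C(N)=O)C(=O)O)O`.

C16H15FN2O4

Heavy atoms from the SMILES: 16 C, 1 F, 2 N, 4 O.
Implicit hydrogens by atom environment:
  5 × C: no H
  4 × C: 1 H each → 4
  4 × C (aromatic): 1 H each → 4
  2 × C (aromatic): no H
  2 × O: 1 H each → 2
  2 × O: no H
  1 × C: 3 H
  1 × F: no H
  1 × N: 2 H
  1 × N: no H
  Total hydrogens = 15.
Molecular formula: C16H15FN2O4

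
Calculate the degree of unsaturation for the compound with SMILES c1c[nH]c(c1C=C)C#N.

Molecular formula from the SMILES: C7H6N2.
DoU = (2C + 2 + N − H − X)/2 = (2·7 + 2 + 2 − 6 − 0)/2 = 12/2 = 6.
(Structurally: 1 ring(s) + 5 π bond(s) = 6.)

6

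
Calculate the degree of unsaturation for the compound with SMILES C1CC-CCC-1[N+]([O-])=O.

Molecular formula from the SMILES: C6H11NO2.
DoU = (2C + 2 + N − H − X)/2 = (2·6 + 2 + 1 − 11 − 0)/2 = 4/2 = 2.
(Structurally: 1 ring(s) + 1 π bond(s) = 2.)

2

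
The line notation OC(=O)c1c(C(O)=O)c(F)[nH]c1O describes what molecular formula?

Heavy atoms from the SMILES: 6 C, 1 F, 1 N, 5 O.
Implicit hydrogens by atom environment:
  4 × C (aromatic): no H
  3 × O: 1 H each → 3
  2 × C: no H
  2 × O: no H
  1 × F: no H
  1 × N (aromatic): 1 H
  Total hydrogens = 4.
Molecular formula: C6H4FNO5

C6H4FNO5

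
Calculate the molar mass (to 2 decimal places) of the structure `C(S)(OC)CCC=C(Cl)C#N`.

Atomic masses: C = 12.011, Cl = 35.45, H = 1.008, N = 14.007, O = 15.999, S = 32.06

Molecular formula: C7H10ClNOS.
M = 7×12.011 + 1×35.45 + 10×1.008 + 1×14.007 + 1×15.999 + 1×32.06 = 191.67 g/mol.

191.67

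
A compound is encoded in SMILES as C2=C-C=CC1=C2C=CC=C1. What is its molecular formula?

Heavy atoms from the SMILES: 10 C.
Implicit hydrogens by atom environment:
  8 × C (aromatic): 1 H each → 8
  2 × C (aromatic): no H
  Total hydrogens = 8.
Molecular formula: C10H8

C10H8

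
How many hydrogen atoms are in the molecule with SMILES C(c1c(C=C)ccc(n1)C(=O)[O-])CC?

Hydrogens are implicit in SMILES; fill each atom to its normal valence:
  3 × C: 2 H each → 6
  3 × C (aromatic): no H
  2 × C (aromatic): 1 H each → 2
  1 × C: 3 H
  1 × C: 1 H
  1 × C: no H
  1 × N (aromatic): no H
  1 × O: no H
  1 × O (charge -1): no H
  Total hydrogens = 12.

12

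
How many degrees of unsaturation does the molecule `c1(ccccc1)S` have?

4

Molecular formula from the SMILES: C6H6S.
DoU = (2C + 2 + N − H − X)/2 = (2·6 + 2 + 0 − 6 − 0)/2 = 8/2 = 4.
(Structurally: 1 ring(s) + 3 π bond(s) = 4.)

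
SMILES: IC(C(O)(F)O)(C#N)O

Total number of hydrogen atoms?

3

Hydrogens are implicit in SMILES; fill each atom to its normal valence:
  3 × C: no H
  3 × O: 1 H each → 3
  1 × F: no H
  1 × I: no H
  1 × N: no H
  Total hydrogens = 3.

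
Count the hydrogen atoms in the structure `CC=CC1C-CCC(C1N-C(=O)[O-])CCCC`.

24

Hydrogens are implicit in SMILES; fill each atom to its normal valence:
  6 × C: 2 H each → 12
  5 × C: 1 H each → 5
  2 × C: 3 H each → 6
  1 × C: no H
  1 × N: 1 H
  1 × O: no H
  1 × O (charge -1): no H
  Total hydrogens = 24.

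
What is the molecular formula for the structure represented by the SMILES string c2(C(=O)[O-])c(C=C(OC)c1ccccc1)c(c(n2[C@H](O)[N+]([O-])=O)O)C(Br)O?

C16H14BrN2O8-

Heavy atoms from the SMILES: 1 Br, 16 C, 2 N, 8 O.
Implicit hydrogens by atom environment:
  5 × C (aromatic): 1 H each → 5
  5 × C (aromatic): no H
  3 × C: 1 H each → 3
  3 × O: 1 H each → 3
  3 × O: no H
  2 × C: no H
  2 × O (charge -1): no H
  1 × Br: no H
  1 × C: 3 H
  1 × N (aromatic): no H
  1 × N (charge +1): no H
  Total hydrogens = 14.
Net charge -1.
Molecular formula: C16H14BrN2O8-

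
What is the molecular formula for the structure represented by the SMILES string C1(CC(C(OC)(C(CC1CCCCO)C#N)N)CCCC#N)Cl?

C17H28ClN3O2

Heavy atoms from the SMILES: 17 C, 1 Cl, 3 N, 2 O.
Implicit hydrogens by atom environment:
  9 × C: 2 H each → 18
  4 × C: 1 H each → 4
  3 × C: no H
  2 × N: no H
  1 × C: 3 H
  1 × Cl: no H
  1 × N: 2 H
  1 × O: 1 H
  1 × O: no H
  Total hydrogens = 28.
Molecular formula: C17H28ClN3O2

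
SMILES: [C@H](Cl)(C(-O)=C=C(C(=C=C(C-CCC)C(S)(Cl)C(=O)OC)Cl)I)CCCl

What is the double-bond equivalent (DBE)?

5

Molecular formula from the SMILES: C16H19Cl4IO3S.
DoU = (2C + 2 + N − H − X)/2 = (2·16 + 2 + 0 − 19 − 5)/2 = 10/2 = 5.
(Structurally: 0 ring(s) + 5 π bond(s) = 5.)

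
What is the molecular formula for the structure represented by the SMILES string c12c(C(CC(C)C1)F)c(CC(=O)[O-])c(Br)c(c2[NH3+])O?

Heavy atoms from the SMILES: 1 Br, 13 C, 1 F, 1 N, 3 O.
Implicit hydrogens by atom environment:
  6 × C (aromatic): no H
  3 × C: 2 H each → 6
  2 × C: 1 H each → 2
  1 × Br: no H
  1 × C: 3 H
  1 × C: no H
  1 × F: no H
  1 × N (charge +1): 3 H
  1 × O: 1 H
  1 × O: no H
  1 × O (charge -1): no H
  Total hydrogens = 15.
Molecular formula: C13H15BrFNO3

C13H15BrFNO3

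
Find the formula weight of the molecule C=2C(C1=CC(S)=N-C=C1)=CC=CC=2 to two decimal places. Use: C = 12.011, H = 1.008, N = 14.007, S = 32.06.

187.26

Molecular formula: C11H9NS.
M = 11×12.011 + 9×1.008 + 1×14.007 + 1×32.06 = 187.26 g/mol.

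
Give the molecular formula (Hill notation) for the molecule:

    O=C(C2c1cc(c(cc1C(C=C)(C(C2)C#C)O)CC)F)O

Heavy atoms from the SMILES: 17 C, 1 F, 3 O.
Implicit hydrogens by atom environment:
  4 × C: 1 H each → 4
  4 × C (aromatic): no H
  3 × C: 2 H each → 6
  3 × C: no H
  2 × C (aromatic): 1 H each → 2
  2 × O: 1 H each → 2
  1 × C: 3 H
  1 × F: no H
  1 × O: no H
  Total hydrogens = 17.
Molecular formula: C17H17FO3

C17H17FO3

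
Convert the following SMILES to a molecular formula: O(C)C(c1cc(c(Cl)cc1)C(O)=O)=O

Heavy atoms from the SMILES: 9 C, 1 Cl, 4 O.
Implicit hydrogens by atom environment:
  3 × C (aromatic): 1 H each → 3
  3 × C (aromatic): no H
  3 × O: no H
  2 × C: no H
  1 × C: 3 H
  1 × Cl: no H
  1 × O: 1 H
  Total hydrogens = 7.
Molecular formula: C9H7ClO4

C9H7ClO4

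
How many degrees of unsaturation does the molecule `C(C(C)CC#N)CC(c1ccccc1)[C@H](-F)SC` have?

6

Molecular formula from the SMILES: C15H20FNS.
DoU = (2C + 2 + N − H − X)/2 = (2·15 + 2 + 1 − 20 − 1)/2 = 12/2 = 6.
(Structurally: 1 ring(s) + 5 π bond(s) = 6.)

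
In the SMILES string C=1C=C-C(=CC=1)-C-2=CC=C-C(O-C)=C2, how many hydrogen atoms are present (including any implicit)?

12

Hydrogens are implicit in SMILES; fill each atom to its normal valence:
  9 × C (aromatic): 1 H each → 9
  3 × C (aromatic): no H
  1 × C: 3 H
  1 × O: no H
  Total hydrogens = 12.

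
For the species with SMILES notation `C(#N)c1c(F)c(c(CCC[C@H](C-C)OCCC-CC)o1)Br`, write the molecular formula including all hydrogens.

Heavy atoms from the SMILES: 1 Br, 16 C, 1 F, 1 N, 2 O.
Implicit hydrogens by atom environment:
  8 × C: 2 H each → 16
  4 × C (aromatic): no H
  2 × C: 3 H each → 6
  1 × Br: no H
  1 × C: 1 H
  1 × C: no H
  1 × F: no H
  1 × N: no H
  1 × O (aromatic): no H
  1 × O: no H
  Total hydrogens = 23.
Molecular formula: C16H23BrFNO2

C16H23BrFNO2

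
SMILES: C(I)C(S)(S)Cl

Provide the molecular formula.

C2H4ClIS2

Heavy atoms from the SMILES: 2 C, 1 Cl, 1 I, 2 S.
Implicit hydrogens by atom environment:
  2 × S: 1 H each → 2
  1 × C: 2 H
  1 × C: no H
  1 × Cl: no H
  1 × I: no H
  Total hydrogens = 4.
Molecular formula: C2H4ClIS2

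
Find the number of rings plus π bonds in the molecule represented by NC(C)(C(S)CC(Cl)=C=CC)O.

2

Molecular formula from the SMILES: C8H14ClNOS.
DoU = (2C + 2 + N − H − X)/2 = (2·8 + 2 + 1 − 14 − 1)/2 = 4/2 = 2.
(Structurally: 0 ring(s) + 2 π bond(s) = 2.)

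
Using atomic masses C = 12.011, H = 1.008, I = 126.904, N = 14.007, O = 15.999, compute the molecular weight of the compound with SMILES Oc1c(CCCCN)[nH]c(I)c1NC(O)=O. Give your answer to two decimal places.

Molecular formula: C9H14IN3O3.
M = 9×12.011 + 14×1.008 + 1×126.904 + 3×14.007 + 3×15.999 = 339.13 g/mol.

339.13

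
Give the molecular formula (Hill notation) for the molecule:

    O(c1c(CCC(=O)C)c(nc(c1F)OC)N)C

C11H15FN2O3

Heavy atoms from the SMILES: 11 C, 1 F, 2 N, 3 O.
Implicit hydrogens by atom environment:
  5 × C (aromatic): no H
  3 × C: 3 H each → 9
  3 × O: no H
  2 × C: 2 H each → 4
  1 × C: no H
  1 × F: no H
  1 × N: 2 H
  1 × N (aromatic): no H
  Total hydrogens = 15.
Molecular formula: C11H15FN2O3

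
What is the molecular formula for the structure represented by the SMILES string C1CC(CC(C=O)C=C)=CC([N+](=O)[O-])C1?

C11H15NO3

Heavy atoms from the SMILES: 11 C, 1 N, 3 O.
Implicit hydrogens by atom environment:
  5 × C: 2 H each → 10
  5 × C: 1 H each → 5
  2 × O: no H
  1 × C: no H
  1 × N (charge +1): no H
  1 × O (charge -1): no H
  Total hydrogens = 15.
Molecular formula: C11H15NO3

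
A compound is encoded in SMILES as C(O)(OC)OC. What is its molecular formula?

Heavy atoms from the SMILES: 3 C, 3 O.
Implicit hydrogens by atom environment:
  2 × C: 3 H each → 6
  2 × O: no H
  1 × C: 1 H
  1 × O: 1 H
  Total hydrogens = 8.
Molecular formula: C3H8O3

C3H8O3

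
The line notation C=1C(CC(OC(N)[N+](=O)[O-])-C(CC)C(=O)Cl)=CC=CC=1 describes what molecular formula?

C13H17ClN2O4

Heavy atoms from the SMILES: 13 C, 1 Cl, 2 N, 4 O.
Implicit hydrogens by atom environment:
  5 × C (aromatic): 1 H each → 5
  3 × C: 1 H each → 3
  3 × O: no H
  2 × C: 2 H each → 4
  1 × C: 3 H
  1 × C: no H
  1 × C (aromatic): no H
  1 × Cl: no H
  1 × N: 2 H
  1 × N (charge +1): no H
  1 × O (charge -1): no H
  Total hydrogens = 17.
Molecular formula: C13H17ClN2O4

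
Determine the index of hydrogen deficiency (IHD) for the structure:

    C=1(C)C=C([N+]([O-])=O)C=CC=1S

5

Molecular formula from the SMILES: C7H7NO2S.
DoU = (2C + 2 + N − H − X)/2 = (2·7 + 2 + 1 − 7 − 0)/2 = 10/2 = 5.
(Structurally: 1 ring(s) + 4 π bond(s) = 5.)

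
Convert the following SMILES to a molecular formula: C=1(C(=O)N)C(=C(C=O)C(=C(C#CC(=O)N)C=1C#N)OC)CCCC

Heavy atoms from the SMILES: 17 C, 3 N, 4 O.
Implicit hydrogens by atom environment:
  6 × C (aromatic): no H
  5 × C: no H
  4 × O: no H
  3 × C: 2 H each → 6
  2 × C: 3 H each → 6
  2 × N: 2 H each → 4
  1 × C: 1 H
  1 × N: no H
  Total hydrogens = 17.
Molecular formula: C17H17N3O4

C17H17N3O4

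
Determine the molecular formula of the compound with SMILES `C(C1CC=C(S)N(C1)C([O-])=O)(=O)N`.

Heavy atoms from the SMILES: 7 C, 2 N, 3 O, 1 S.
Implicit hydrogens by atom environment:
  3 × C: no H
  2 × C: 2 H each → 4
  2 × C: 1 H each → 2
  2 × O: no H
  1 × N: 2 H
  1 × N: no H
  1 × O (charge -1): no H
  1 × S: 1 H
  Total hydrogens = 9.
Net charge -1.
Molecular formula: C7H9N2O3S-

C7H9N2O3S-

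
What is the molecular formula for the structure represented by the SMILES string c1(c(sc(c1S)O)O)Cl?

Heavy atoms from the SMILES: 4 C, 1 Cl, 2 O, 2 S.
Implicit hydrogens by atom environment:
  4 × C (aromatic): no H
  2 × O: 1 H each → 2
  1 × Cl: no H
  1 × S: 1 H
  1 × S (aromatic): no H
  Total hydrogens = 3.
Molecular formula: C4H3ClO2S2

C4H3ClO2S2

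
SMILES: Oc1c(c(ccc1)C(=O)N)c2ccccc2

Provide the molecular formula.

Heavy atoms from the SMILES: 13 C, 1 N, 2 O.
Implicit hydrogens by atom environment:
  8 × C (aromatic): 1 H each → 8
  4 × C (aromatic): no H
  1 × C: no H
  1 × N: 2 H
  1 × O: 1 H
  1 × O: no H
  Total hydrogens = 11.
Molecular formula: C13H11NO2

C13H11NO2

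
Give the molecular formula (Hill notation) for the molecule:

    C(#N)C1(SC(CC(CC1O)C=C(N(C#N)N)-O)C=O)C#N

C12H13N5O3S

Heavy atoms from the SMILES: 12 C, 5 N, 3 O, 1 S.
Implicit hydrogens by atom environment:
  5 × C: 1 H each → 5
  5 × C: no H
  4 × N: no H
  2 × C: 2 H each → 4
  2 × O: 1 H each → 2
  1 × N: 2 H
  1 × O: no H
  1 × S: no H
  Total hydrogens = 13.
Molecular formula: C12H13N5O3S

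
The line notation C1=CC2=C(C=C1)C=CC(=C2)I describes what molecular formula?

Heavy atoms from the SMILES: 10 C, 1 I.
Implicit hydrogens by atom environment:
  7 × C (aromatic): 1 H each → 7
  3 × C (aromatic): no H
  1 × I: no H
  Total hydrogens = 7.
Molecular formula: C10H7I

C10H7I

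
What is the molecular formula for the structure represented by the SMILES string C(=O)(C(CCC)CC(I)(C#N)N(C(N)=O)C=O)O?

Heavy atoms from the SMILES: 10 C, 1 I, 3 N, 4 O.
Implicit hydrogens by atom environment:
  4 × C: no H
  3 × C: 2 H each → 6
  3 × O: no H
  2 × C: 1 H each → 2
  2 × N: no H
  1 × C: 3 H
  1 × I: no H
  1 × N: 2 H
  1 × O: 1 H
  Total hydrogens = 14.
Molecular formula: C10H14IN3O4

C10H14IN3O4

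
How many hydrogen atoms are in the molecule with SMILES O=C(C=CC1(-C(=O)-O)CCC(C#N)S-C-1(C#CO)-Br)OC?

Hydrogens are implicit in SMILES; fill each atom to its normal valence:
  7 × C: no H
  3 × C: 1 H each → 3
  3 × O: no H
  2 × C: 2 H each → 4
  2 × O: 1 H each → 2
  1 × Br: no H
  1 × C: 3 H
  1 × N: no H
  1 × S: no H
  Total hydrogens = 12.

12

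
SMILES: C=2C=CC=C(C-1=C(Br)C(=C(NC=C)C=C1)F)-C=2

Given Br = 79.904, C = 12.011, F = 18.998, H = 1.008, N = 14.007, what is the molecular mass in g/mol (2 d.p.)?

292.15

Molecular formula: C14H11BrFN.
M = 1×79.904 + 14×12.011 + 1×18.998 + 11×1.008 + 1×14.007 = 292.15 g/mol.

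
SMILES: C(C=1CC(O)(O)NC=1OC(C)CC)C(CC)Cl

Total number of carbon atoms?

12

The symbol for carbon appears 12 times in the SMILES. (Cl is a single chlorine, not C + l.)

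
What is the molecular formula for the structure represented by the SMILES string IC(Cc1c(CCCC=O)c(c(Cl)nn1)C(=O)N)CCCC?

Heavy atoms from the SMILES: 15 C, 1 Cl, 1 I, 3 N, 2 O.
Implicit hydrogens by atom environment:
  7 × C: 2 H each → 14
  4 × C (aromatic): no H
  2 × C: 1 H each → 2
  2 × N (aromatic): no H
  2 × O: no H
  1 × C: 3 H
  1 × C: no H
  1 × Cl: no H
  1 × I: no H
  1 × N: 2 H
  Total hydrogens = 21.
Molecular formula: C15H21ClIN3O2

C15H21ClIN3O2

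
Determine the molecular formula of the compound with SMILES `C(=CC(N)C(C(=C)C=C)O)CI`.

C9H14INO

Heavy atoms from the SMILES: 9 C, 1 I, 1 N, 1 O.
Implicit hydrogens by atom environment:
  5 × C: 1 H each → 5
  3 × C: 2 H each → 6
  1 × C: no H
  1 × I: no H
  1 × N: 2 H
  1 × O: 1 H
  Total hydrogens = 14.
Molecular formula: C9H14INO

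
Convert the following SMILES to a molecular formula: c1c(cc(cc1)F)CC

C8H9F

Heavy atoms from the SMILES: 8 C, 1 F.
Implicit hydrogens by atom environment:
  4 × C (aromatic): 1 H each → 4
  2 × C (aromatic): no H
  1 × C: 3 H
  1 × C: 2 H
  1 × F: no H
  Total hydrogens = 9.
Molecular formula: C8H9F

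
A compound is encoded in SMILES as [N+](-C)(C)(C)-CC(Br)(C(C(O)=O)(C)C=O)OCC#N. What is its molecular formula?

Heavy atoms from the SMILES: 1 Br, 11 C, 2 N, 4 O.
Implicit hydrogens by atom environment:
  4 × C: 3 H each → 12
  4 × C: no H
  3 × O: no H
  2 × C: 2 H each → 4
  1 × Br: no H
  1 × C: 1 H
  1 × N (charge +1): no H
  1 × N: no H
  1 × O: 1 H
  Total hydrogens = 18.
Net charge +1.
Molecular formula: C11H18BrN2O4+

C11H18BrN2O4+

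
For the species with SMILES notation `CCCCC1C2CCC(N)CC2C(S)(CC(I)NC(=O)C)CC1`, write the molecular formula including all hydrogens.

C18H33IN2OS

Heavy atoms from the SMILES: 18 C, 1 I, 2 N, 1 O, 1 S.
Implicit hydrogens by atom environment:
  9 × C: 2 H each → 18
  5 × C: 1 H each → 5
  2 × C: 3 H each → 6
  2 × C: no H
  1 × I: no H
  1 × N: 2 H
  1 × N: 1 H
  1 × O: no H
  1 × S: 1 H
  Total hydrogens = 33.
Molecular formula: C18H33IN2OS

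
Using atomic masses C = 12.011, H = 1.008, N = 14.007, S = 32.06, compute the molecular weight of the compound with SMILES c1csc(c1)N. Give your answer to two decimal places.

99.15

Molecular formula: C4H5NS.
M = 4×12.011 + 5×1.008 + 1×14.007 + 1×32.06 = 99.15 g/mol.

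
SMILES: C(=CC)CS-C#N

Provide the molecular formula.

Heavy atoms from the SMILES: 5 C, 1 N, 1 S.
Implicit hydrogens by atom environment:
  2 × C: 1 H each → 2
  1 × C: 3 H
  1 × C: 2 H
  1 × C: no H
  1 × N: no H
  1 × S: no H
  Total hydrogens = 7.
Molecular formula: C5H7NS

C5H7NS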